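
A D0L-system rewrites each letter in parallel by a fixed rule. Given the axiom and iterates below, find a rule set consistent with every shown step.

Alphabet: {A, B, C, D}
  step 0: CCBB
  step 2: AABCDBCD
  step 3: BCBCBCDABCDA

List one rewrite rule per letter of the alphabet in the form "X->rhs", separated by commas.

  step 2 ⇒ step 3: AABCDBCD ⇒ BC·BC·BC·D·A·BC·D·A
    A ↦ BC
    B ↦ BC
    C ↦ D
    D ↦ A

A->BC, B->BC, C->D, D->A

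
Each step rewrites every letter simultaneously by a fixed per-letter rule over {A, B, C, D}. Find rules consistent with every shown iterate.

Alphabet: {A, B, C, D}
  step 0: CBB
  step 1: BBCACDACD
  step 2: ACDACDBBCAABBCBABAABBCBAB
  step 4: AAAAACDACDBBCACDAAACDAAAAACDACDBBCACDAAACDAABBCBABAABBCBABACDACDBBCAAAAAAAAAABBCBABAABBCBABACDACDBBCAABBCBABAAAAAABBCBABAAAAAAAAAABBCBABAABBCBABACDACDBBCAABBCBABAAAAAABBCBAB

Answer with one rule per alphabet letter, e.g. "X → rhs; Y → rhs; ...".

  step 1 ⇒ step 2: BBCACDACD ⇒ ACD·ACD·BBC·AA·BBC·BAB·AA·BBC·BAB
    A ↦ AA
    B ↦ ACD
    C ↦ BBC
    D ↦ BAB

A->AA, B->ACD, C->BBC, D->BAB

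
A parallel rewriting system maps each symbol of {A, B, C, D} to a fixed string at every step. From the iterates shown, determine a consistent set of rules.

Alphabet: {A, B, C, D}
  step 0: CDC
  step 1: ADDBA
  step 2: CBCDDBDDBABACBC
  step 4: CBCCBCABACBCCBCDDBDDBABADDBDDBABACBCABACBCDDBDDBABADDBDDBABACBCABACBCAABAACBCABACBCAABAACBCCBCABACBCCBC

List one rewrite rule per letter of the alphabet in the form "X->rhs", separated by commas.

A->CBC, B->ABA, C->A, D->DDB

  step 1 ⇒ step 2: ADDBA ⇒ CBC·DDB·DDB·ABA·CBC
    A ↦ CBC
    B ↦ ABA
    D ↦ DDB
  step 0 ⇒ step 1: CDC ⇒ A·DDB·A
    C ↦ A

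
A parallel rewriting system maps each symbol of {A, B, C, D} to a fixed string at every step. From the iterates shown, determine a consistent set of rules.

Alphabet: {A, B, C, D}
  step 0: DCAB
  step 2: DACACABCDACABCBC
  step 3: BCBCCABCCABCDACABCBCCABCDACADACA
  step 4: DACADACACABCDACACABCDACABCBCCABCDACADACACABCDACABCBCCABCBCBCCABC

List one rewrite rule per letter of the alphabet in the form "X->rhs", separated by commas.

A->BC, B->DA, C->CA, D->BC

  step 3 ⇒ step 4: BCBCCABCCABCDACABCBCCABCDACADACA ⇒ DA·CA·DA·CA·CA·BC·DA·CA·CA·BC·DA·CA·BC·BC·CA·BC·DA·CA·DA·CA·CA·BC·DA·CA·BC·BC·CA·BC·BC·BC·CA·BC
    A ↦ BC
    B ↦ DA
    C ↦ CA
    D ↦ BC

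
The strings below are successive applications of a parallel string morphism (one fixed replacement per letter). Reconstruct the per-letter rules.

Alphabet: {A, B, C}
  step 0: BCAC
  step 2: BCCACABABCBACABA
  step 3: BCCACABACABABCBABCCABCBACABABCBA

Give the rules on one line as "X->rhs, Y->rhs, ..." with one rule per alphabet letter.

  step 2 ⇒ step 3: BCCACABABCBACABA ⇒ BC·CA·CA·BA·CA·BA·BC·BA·BC·CA·BC·BA·CA·BA·BC·BA
    A ↦ BA
    B ↦ BC
    C ↦ CA

A->BA, B->BC, C->CA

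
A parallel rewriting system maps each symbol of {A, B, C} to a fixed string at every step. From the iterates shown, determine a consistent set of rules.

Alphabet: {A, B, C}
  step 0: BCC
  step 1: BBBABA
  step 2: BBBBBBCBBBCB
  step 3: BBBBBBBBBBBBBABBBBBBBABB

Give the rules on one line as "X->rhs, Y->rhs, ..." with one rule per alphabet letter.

  step 2 ⇒ step 3: BBBBBBCBBBCB ⇒ BB·BB·BB·BB·BB·BB·BA·BB·BB·BB·BA·BB
    B ↦ BB
    C ↦ BA
  step 1 ⇒ step 2: BBBABA ⇒ BB·BB·BB·CB·BB·CB
    A ↦ CB

A->CB, B->BB, C->BA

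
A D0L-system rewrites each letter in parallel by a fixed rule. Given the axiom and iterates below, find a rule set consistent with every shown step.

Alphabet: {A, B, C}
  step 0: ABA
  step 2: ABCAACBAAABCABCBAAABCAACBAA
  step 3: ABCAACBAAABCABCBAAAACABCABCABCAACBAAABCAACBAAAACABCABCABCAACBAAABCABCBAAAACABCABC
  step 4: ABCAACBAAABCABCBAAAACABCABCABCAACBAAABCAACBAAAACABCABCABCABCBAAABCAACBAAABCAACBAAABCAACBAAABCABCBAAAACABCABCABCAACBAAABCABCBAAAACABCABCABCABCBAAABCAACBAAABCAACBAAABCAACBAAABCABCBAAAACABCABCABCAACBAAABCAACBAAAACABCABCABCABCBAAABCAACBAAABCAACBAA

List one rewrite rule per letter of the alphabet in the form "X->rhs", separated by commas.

A->ABC, B->AAC, C->BAA

  step 3 ⇒ step 4: ABCAACBAAABCABCBAAAACABCABCABCAACBAAABCAACBAAAACABCABCABCAACBAAABCABCBAAAACABCABC ⇒ ABC·AAC·BAA·ABC·ABC·BAA·AAC·ABC·ABC·ABC·AAC·BAA·ABC·AAC·BAA·AAC·ABC·ABC·ABC·ABC·BAA·ABC·AAC·BAA·ABC·AAC·BAA·ABC·AAC·BAA·ABC·ABC·BAA·AAC·ABC·ABC·ABC·AAC·BAA·ABC·ABC·BAA·AAC·ABC·ABC·ABC·ABC·BAA·ABC·AAC·BAA·ABC·AAC·BAA·ABC·AAC·BAA·ABC·ABC·BAA·AAC·ABC·ABC·ABC·AAC·BAA·ABC·AAC·BAA·AAC·ABC·ABC·ABC·ABC·BAA·ABC·AAC·BAA·ABC·AAC·BAA
    A ↦ ABC
    B ↦ AAC
    C ↦ BAA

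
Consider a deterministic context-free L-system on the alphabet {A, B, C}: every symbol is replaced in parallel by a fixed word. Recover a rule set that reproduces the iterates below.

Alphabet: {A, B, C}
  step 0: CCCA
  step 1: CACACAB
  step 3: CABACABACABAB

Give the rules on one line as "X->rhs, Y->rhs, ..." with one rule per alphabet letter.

A->B, B->A, C->CA

  step 0 ⇒ step 1: CCCA ⇒ CA·CA·CA·B
    A ↦ B
    C ↦ CA
    B ↦ A  (constrained at step 1)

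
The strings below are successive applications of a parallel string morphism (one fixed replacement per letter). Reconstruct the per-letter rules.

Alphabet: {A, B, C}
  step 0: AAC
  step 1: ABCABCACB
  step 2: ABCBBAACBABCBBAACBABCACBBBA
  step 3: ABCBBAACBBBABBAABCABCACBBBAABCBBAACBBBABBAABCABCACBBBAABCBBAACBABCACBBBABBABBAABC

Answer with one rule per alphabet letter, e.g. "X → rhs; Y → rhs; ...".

  step 2 ⇒ step 3: ABCBBAACBABCBBAACBABCACBBBA ⇒ ABC·BBA·ACB·BBA·BBA·ABC·ABC·ACB·BBA·ABC·BBA·ACB·BBA·BBA·ABC·ABC·ACB·BBA·ABC·BBA·ACB·ABC·ACB·BBA·BBA·BBA·ABC
    A ↦ ABC
    B ↦ BBA
    C ↦ ACB

A->ABC, B->BBA, C->ACB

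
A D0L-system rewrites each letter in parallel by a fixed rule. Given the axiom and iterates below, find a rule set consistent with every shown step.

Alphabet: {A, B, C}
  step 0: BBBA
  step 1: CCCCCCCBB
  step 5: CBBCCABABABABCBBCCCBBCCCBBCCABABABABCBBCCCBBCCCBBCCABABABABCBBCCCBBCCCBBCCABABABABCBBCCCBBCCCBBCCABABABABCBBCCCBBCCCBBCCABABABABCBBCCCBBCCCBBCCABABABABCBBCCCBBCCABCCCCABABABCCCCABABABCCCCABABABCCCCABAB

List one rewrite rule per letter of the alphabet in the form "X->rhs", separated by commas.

A->CBB, B->CC, C->AB

  step 0 ⇒ step 1: BBBA ⇒ CC·CC·CC·CBB
    A ↦ CBB
    B ↦ CC
    C ↦ AB  (constrained at step 1)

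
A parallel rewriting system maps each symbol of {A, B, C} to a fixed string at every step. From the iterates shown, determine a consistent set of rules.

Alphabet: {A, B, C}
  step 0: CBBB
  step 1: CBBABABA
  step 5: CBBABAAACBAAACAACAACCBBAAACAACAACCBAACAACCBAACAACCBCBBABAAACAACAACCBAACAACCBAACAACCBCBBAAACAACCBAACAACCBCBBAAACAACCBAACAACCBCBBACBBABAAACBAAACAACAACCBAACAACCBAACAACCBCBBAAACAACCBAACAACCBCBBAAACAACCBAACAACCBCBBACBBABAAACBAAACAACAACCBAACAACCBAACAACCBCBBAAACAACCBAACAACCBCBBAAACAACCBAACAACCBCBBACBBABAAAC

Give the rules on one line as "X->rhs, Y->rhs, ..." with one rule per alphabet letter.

A->AAC, B->BA, C->CB

  step 0 ⇒ step 1: CBBB ⇒ CB·BA·BA·BA
    B ↦ BA
    C ↦ CB
    A ↦ AAC  (constrained at step 1)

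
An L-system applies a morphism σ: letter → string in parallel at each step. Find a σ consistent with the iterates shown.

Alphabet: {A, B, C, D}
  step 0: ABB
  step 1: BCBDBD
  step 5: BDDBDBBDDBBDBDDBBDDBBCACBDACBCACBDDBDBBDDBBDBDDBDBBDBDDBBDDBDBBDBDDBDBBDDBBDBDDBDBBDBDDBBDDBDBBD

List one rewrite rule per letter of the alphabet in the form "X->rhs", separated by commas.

  step 0 ⇒ step 1: ABB ⇒ BC·BD·BD
    A ↦ BC
    B ↦ BD
    C ↦ AC  (constrained at step 1)
    D ↦ DB  (constrained at step 1)

A->BC, B->BD, C->AC, D->DB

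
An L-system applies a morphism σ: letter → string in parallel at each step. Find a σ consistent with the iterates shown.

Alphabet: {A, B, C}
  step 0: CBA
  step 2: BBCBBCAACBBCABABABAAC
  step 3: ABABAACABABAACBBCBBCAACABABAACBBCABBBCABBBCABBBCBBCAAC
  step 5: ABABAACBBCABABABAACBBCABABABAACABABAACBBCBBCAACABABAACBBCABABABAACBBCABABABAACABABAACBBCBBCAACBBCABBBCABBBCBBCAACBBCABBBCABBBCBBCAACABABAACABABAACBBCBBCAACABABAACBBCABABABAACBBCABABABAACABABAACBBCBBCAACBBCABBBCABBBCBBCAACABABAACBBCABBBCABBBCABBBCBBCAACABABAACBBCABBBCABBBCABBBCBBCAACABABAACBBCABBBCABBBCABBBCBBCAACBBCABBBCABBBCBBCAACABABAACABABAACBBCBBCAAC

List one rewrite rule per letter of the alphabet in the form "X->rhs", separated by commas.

  step 2 ⇒ step 3: BBCBBCAACBBCABABABAAC ⇒ AB·AB·AAC·AB·AB·AAC·BBC·BBC·AAC·AB·AB·AAC·BBC·AB·BBC·AB·BBC·AB·BBC·BBC·AAC
    A ↦ BBC
    B ↦ AB
    C ↦ AAC

A->BBC, B->AB, C->AAC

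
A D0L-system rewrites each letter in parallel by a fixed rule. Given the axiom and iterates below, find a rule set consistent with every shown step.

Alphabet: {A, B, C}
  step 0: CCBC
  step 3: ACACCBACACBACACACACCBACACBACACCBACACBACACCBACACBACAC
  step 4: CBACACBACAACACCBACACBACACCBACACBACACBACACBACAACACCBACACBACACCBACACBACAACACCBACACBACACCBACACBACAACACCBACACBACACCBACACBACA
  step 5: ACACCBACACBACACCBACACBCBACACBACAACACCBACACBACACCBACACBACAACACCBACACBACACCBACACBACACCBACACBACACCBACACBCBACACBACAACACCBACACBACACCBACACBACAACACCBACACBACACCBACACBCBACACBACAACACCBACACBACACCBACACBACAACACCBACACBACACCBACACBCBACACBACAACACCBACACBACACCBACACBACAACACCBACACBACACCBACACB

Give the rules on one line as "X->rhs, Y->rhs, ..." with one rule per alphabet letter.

A->CB, B->C, C->ACA

  step 4 ⇒ step 5: CBACACBACAACACCBACACBACACCBACACBACACBACACBACAACACCBACACBACACCBACACBACAACACCBACACBACACCBACACBACAACACCBACACBACACCBACACBACA ⇒ ACA·C·CB·ACA·CB·ACA·C·CB·ACA·CB·CB·ACA·CB·ACA·ACA·C·CB·ACA·CB·ACA·C·CB·ACA·CB·ACA·ACA·C·CB·ACA·CB·ACA·C·CB·ACA·CB·ACA·C·CB·ACA·CB·ACA·C·CB·ACA·CB·CB·ACA·CB·ACA·ACA·C·CB·ACA·CB·ACA·C·CB·ACA·CB·ACA·ACA·C·CB·ACA·CB·ACA·C·CB·ACA·CB·CB·ACA·CB·ACA·ACA·C·CB·ACA·CB·ACA·C·CB·ACA·CB·ACA·ACA·C·CB·ACA·CB·ACA·C·CB·ACA·CB·CB·ACA·CB·ACA·ACA·C·CB·ACA·CB·ACA·C·CB·ACA·CB·ACA·ACA·C·CB·ACA·CB·ACA·C·CB·ACA·CB
    A ↦ CB
    B ↦ C
    C ↦ ACA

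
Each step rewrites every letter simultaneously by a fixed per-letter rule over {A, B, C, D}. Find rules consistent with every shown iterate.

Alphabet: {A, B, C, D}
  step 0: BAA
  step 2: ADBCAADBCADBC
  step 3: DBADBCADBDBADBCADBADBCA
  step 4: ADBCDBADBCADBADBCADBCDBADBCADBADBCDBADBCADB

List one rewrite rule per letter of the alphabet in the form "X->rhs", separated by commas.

A->DB, B->DBC, C->A, D->A

  step 3 ⇒ step 4: DBADBCADBDBADBCADBADBCA ⇒ A·DBC·DB·A·DBC·A·DB·A·DBC·A·DBC·DB·A·DBC·A·DB·A·DBC·DB·A·DBC·A·DB
    A ↦ DB
    B ↦ DBC
    C ↦ A
    D ↦ A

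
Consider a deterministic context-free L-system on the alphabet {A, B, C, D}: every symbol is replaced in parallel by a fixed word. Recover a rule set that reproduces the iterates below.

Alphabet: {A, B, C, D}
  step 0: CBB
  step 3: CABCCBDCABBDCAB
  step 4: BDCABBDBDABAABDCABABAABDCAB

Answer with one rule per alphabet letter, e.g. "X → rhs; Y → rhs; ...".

A->C, B->AB, C->BD, D->AA

  step 3 ⇒ step 4: CABCCBDCABBDCAB ⇒ BD·C·AB·BD·BD·AB·AA·BD·C·AB·AB·AA·BD·C·AB
    A ↦ C
    B ↦ AB
    C ↦ BD
    D ↦ AA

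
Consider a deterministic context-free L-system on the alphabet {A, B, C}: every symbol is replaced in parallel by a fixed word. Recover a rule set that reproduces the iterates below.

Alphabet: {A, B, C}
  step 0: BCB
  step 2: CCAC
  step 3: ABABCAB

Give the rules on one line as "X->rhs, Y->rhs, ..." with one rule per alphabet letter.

A->C, B->A, C->AB

  step 2 ⇒ step 3: CCAC ⇒ AB·AB·C·AB
    A ↦ C
    C ↦ AB
    B ↦ A  (constrained at step 0)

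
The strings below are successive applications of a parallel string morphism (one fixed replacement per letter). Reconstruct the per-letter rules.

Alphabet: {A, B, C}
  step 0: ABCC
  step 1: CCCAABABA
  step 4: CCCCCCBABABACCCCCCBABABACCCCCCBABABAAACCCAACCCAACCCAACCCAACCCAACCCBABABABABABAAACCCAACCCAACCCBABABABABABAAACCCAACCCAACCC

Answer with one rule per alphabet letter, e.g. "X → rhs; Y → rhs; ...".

  step 0 ⇒ step 1: ABCC ⇒ CCC·AA·BA·BA
    A ↦ CCC
    B ↦ AA
    C ↦ BA

A->CCC, B->AA, C->BA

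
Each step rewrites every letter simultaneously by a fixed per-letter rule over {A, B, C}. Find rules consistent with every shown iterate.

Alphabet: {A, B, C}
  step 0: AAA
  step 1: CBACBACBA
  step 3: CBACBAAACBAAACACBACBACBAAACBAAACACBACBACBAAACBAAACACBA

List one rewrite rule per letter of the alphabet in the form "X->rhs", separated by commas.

A->CBA, B->CA, C->AA

  step 0 ⇒ step 1: AAA ⇒ CBA·CBA·CBA
    A ↦ CBA
    B ↦ CA  (constrained at step 1)
    C ↦ AA  (constrained at step 1)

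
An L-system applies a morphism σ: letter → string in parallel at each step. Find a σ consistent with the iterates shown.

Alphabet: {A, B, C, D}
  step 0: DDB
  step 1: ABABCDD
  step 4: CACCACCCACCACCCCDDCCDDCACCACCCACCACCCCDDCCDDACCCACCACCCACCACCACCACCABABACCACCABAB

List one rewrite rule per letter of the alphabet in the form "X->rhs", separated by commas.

A->C, B->CDD, C->ACC, D->AB

  step 0 ⇒ step 1: DDB ⇒ AB·AB·CDD
    B ↦ CDD
    D ↦ AB
    A ↦ C  (constrained at step 1)
    C ↦ ACC  (constrained at step 1)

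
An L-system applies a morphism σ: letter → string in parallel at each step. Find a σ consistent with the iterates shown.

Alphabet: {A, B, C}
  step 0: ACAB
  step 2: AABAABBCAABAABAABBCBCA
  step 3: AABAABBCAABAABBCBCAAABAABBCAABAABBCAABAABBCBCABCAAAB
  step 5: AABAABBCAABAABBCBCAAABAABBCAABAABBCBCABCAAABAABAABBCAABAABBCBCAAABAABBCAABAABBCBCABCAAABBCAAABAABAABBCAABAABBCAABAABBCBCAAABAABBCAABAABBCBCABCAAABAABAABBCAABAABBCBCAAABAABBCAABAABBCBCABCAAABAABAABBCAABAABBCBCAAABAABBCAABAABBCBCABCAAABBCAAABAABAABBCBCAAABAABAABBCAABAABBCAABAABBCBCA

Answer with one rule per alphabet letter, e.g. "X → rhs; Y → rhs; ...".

A->AAB, B->BC, C->A

  step 2 ⇒ step 3: AABAABBCAABAABAABBCBCA ⇒ AAB·AAB·BC·AAB·AAB·BC·BC·A·AAB·AAB·BC·AAB·AAB·BC·AAB·AAB·BC·BC·A·BC·A·AAB
    A ↦ AAB
    B ↦ BC
    C ↦ A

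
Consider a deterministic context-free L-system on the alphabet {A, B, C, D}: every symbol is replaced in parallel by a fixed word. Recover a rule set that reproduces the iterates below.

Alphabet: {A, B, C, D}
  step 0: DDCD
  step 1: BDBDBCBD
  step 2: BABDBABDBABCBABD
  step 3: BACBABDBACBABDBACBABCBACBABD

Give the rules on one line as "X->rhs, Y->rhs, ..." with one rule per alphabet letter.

A->C, B->BA, C->BC, D->BD

  step 2 ⇒ step 3: BABDBABDBABCBABD ⇒ BA·C·BA·BD·BA·C·BA·BD·BA·C·BA·BC·BA·C·BA·BD
    A ↦ C
    B ↦ BA
    C ↦ BC
    D ↦ BD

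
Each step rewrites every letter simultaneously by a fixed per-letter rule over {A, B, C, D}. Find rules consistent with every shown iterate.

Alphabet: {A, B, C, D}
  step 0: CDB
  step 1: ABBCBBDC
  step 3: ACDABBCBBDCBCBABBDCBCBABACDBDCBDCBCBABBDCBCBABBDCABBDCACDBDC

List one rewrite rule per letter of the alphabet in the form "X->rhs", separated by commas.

A->ACD, B->BDC, C->AB, D->BCB

  step 0 ⇒ step 1: CDB ⇒ AB·BCB·BDC
    B ↦ BDC
    C ↦ AB
    D ↦ BCB
    A ↦ ACD  (constrained at step 1)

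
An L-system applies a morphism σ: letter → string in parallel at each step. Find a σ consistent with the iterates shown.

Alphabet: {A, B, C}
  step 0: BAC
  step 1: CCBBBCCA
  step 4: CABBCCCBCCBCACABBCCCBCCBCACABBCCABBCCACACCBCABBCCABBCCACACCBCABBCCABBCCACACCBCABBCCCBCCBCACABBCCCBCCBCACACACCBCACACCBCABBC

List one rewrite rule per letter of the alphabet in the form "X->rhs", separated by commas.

A->BBC, B->CCB, C->CA

  step 0 ⇒ step 1: BAC ⇒ CCB·BBC·CA
    A ↦ BBC
    B ↦ CCB
    C ↦ CA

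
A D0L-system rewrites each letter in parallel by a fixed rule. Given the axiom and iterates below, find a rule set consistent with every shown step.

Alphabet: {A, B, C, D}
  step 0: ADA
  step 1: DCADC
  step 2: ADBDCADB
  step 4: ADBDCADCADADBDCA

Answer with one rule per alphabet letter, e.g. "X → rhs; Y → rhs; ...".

  step 1 ⇒ step 2: DCADC ⇒ A·DB·DC·A·DB
    A ↦ DC
    C ↦ DB
    D ↦ A
    B ↦ D  (constrained at step 2)

A->DC, B->D, C->DB, D->A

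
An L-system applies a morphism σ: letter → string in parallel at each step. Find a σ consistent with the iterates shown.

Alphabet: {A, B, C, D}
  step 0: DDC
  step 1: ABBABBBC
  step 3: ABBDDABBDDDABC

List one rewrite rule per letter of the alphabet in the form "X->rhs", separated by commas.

A->D, B->A, C->BC, D->ABB

  step 0 ⇒ step 1: DDC ⇒ ABB·ABB·BC
    C ↦ BC
    D ↦ ABB
    A ↦ D  (constrained at step 1)
    B ↦ A  (constrained at step 1)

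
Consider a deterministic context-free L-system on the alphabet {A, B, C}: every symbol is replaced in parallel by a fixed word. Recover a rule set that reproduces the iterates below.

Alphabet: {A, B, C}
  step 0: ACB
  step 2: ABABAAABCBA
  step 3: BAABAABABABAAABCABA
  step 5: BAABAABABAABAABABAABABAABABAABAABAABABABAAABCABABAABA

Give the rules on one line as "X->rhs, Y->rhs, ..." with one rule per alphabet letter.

A->BA, B->A, C->ABC

  step 2 ⇒ step 3: ABABAAABCBA ⇒ BA·A·BA·A·BA·BA·BA·A·ABC·A·BA
    A ↦ BA
    B ↦ A
    C ↦ ABC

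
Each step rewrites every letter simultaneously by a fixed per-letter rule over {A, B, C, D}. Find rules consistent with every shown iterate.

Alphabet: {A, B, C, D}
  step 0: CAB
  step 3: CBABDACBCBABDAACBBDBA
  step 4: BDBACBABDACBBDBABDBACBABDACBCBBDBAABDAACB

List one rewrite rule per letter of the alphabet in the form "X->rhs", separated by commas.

A->CB, B->A, C->BDB, D->BDA

  step 3 ⇒ step 4: CBABDACBCBABDAACBBDBA ⇒ BDB·A·CB·A·BDA·CB·BDB·A·BDB·A·CB·A·BDA·CB·CB·BDB·A·A·BDA·A·CB
    A ↦ CB
    B ↦ A
    C ↦ BDB
    D ↦ BDA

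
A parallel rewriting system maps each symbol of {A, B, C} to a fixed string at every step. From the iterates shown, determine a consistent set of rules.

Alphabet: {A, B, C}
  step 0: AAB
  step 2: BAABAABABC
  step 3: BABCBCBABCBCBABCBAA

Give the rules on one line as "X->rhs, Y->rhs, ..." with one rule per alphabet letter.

A->BC, B->BA, C->A

  step 2 ⇒ step 3: BAABAABABC ⇒ BA·BC·BC·BA·BC·BC·BA·BC·BA·A
    A ↦ BC
    B ↦ BA
    C ↦ A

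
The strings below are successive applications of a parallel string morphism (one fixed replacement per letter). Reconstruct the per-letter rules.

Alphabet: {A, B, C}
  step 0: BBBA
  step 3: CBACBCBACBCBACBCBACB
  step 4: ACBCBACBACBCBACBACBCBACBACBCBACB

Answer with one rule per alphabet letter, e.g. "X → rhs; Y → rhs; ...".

  step 3 ⇒ step 4: CBACBCBACBCBACBCBACB ⇒ A·CB·CB·A·CB·A·CB·CB·A·CB·A·CB·CB·A·CB·A·CB·CB·A·CB
    A ↦ CB
    B ↦ CB
    C ↦ A

A->CB, B->CB, C->A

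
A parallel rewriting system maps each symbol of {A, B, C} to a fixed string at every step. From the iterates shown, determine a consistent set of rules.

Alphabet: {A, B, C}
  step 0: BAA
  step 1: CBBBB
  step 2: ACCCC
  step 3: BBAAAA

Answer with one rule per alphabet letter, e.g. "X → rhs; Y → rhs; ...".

A->BB, B->C, C->A

  step 2 ⇒ step 3: ACCCC ⇒ BB·A·A·A·A
    A ↦ BB
    C ↦ A
  step 0 ⇒ step 1: BAA ⇒ C·BB·BB
    B ↦ C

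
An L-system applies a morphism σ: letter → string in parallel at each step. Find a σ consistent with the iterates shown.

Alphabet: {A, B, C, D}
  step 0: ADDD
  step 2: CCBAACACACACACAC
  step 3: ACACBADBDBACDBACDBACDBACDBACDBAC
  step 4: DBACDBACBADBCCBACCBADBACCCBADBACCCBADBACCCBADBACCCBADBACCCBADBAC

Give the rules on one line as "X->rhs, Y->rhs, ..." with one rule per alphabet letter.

A->DB, B->BA, C->AC, D->CC

  step 3 ⇒ step 4: ACACBADBDBACDBACDBACDBACDBACDBAC ⇒ DB·AC·DB·AC·BA·DB·CC·BA·CC·BA·DB·AC·CC·BA·DB·AC·CC·BA·DB·AC·CC·BA·DB·AC·CC·BA·DB·AC·CC·BA·DB·AC
    A ↦ DB
    B ↦ BA
    C ↦ AC
    D ↦ CC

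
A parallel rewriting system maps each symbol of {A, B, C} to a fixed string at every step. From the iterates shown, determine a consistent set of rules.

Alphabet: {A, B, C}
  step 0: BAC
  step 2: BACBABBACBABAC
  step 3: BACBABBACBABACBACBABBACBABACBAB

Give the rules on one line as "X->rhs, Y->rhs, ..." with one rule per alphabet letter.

  step 2 ⇒ step 3: BACBABBACBABAC ⇒ BAC·BA·B·BAC·BA·BAC·BAC·BA·B·BAC·BA·BAC·BA·B
    A ↦ BA
    B ↦ BAC
    C ↦ B

A->BA, B->BAC, C->B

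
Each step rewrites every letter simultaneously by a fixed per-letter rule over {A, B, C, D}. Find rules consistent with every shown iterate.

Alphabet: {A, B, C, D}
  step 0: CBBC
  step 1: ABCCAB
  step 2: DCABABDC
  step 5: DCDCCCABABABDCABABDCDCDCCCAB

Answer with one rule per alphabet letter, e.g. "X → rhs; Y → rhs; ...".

  step 1 ⇒ step 2: ABCCAB ⇒ D·C·AB·AB·D·C
    A ↦ D
    B ↦ C
    C ↦ AB
    D ↦ CC  (constrained at step 2)

A->D, B->C, C->AB, D->CC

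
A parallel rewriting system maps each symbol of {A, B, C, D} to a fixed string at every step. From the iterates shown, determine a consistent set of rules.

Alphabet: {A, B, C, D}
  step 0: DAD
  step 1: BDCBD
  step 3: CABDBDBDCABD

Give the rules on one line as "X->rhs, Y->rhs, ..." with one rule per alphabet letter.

  step 0 ⇒ step 1: DAD ⇒ BD·C·BD
    A ↦ C
    D ↦ BD
    B ↦ A  (constrained at step 1)
    C ↦ DD  (constrained at step 1)

A->C, B->A, C->DD, D->BD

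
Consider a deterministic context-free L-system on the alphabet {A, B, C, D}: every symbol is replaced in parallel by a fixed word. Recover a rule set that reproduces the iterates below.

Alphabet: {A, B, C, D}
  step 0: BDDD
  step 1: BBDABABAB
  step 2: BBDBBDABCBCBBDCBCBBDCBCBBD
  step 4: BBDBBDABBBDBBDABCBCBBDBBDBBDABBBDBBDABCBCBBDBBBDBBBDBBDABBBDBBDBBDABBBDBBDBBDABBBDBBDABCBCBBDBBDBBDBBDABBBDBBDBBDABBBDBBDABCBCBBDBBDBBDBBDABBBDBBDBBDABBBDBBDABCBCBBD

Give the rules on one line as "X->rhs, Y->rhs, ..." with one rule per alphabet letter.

  step 1 ⇒ step 2: BBDABABAB ⇒ BBD·BBD·AB·CBC·BBD·CBC·BBD·CBC·BBD
    A ↦ CBC
    B ↦ BBD
    D ↦ AB
    C ↦ B  (constrained at step 2)

A->CBC, B->BBD, C->B, D->AB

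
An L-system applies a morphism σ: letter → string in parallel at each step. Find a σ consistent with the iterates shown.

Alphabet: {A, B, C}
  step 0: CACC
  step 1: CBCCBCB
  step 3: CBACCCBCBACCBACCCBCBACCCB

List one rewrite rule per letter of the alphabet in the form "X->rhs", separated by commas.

A->C, B->AC, C->CB

  step 0 ⇒ step 1: CACC ⇒ CB·C·CB·CB
    A ↦ C
    C ↦ CB
    B ↦ AC  (constrained at step 1)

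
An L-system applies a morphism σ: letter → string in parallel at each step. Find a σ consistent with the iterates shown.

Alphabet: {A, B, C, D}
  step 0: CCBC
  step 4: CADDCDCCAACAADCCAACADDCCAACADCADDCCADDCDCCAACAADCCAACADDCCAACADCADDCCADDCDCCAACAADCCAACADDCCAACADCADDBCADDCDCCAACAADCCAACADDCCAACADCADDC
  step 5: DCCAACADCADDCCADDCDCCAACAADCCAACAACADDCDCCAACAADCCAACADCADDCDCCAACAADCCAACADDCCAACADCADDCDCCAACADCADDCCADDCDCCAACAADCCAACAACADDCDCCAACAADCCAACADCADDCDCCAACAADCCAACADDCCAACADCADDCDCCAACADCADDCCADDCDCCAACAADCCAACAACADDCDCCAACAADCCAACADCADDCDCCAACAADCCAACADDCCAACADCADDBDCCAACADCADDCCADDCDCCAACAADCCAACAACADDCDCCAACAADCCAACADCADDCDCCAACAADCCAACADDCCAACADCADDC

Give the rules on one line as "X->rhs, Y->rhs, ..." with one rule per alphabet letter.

  step 4 ⇒ step 5: CADDCDCCAACAADCCAACADDCCAACADCADDCCADDCDCCAACAADCCAACADDCCAACADCADDCCADDCDCCAACAADCCAACADDCCAACADCADDBCADDCDCCAACAADCCAACADDCCAACADCADDC ⇒ DC·CAA·CAD·CAD·DC·CAD·DC·DC·CAA·CAA·DC·CAA·CAA·CAD·DC·DC·CAA·CAA·DC·CAA·CAD·CAD·DC·DC·CAA·CAA·DC·CAA·CAD·DC·CAA·CAD·CAD·DC·DC·CAA·CAD·CAD·DC·CAD·DC·DC·CAA·CAA·DC·CAA·CAA·CAD·DC·DC·CAA·CAA·DC·CAA·CAD·CAD·DC·DC·CAA·CAA·DC·CAA·CAD·DC·CAA·CAD·CAD·DC·DC·CAA·CAD·CAD·DC·CAD·DC·DC·CAA·CAA·DC·CAA·CAA·CAD·DC·DC·CAA·CAA·DC·CAA·CAD·CAD·DC·DC·CAA·CAA·DC·CAA·CAD·DC·CAA·CAD·CAD·DB·DC·CAA·CAD·CAD·DC·CAD·DC·DC·CAA·CAA·DC·CAA·CAA·CAD·DC·DC·CAA·CAA·DC·CAA·CAD·CAD·DC·DC·CAA·CAA·DC·CAA·CAD·DC·CAA·CAD·CAD·DC
    A ↦ CAA
    B ↦ DB
    C ↦ DC
    D ↦ CAD

A->CAA, B->DB, C->DC, D->CAD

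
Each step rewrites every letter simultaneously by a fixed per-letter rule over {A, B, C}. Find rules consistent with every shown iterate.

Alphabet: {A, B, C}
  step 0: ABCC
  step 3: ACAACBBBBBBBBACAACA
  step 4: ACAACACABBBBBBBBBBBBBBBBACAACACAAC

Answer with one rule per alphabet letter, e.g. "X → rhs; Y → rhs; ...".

  step 3 ⇒ step 4: ACAACBBBBBBBBACAACA ⇒ AC·A·AC·AC·A·BB·BB·BB·BB·BB·BB·BB·BB·AC·A·AC·AC·A·AC
    A ↦ AC
    B ↦ BB
    C ↦ A

A->AC, B->BB, C->A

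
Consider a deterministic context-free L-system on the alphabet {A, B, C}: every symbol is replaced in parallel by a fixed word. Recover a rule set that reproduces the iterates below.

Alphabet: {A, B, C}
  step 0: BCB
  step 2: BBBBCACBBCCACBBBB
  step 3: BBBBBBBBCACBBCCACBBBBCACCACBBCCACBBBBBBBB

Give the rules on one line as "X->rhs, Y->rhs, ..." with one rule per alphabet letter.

  step 2 ⇒ step 3: BBBBCACBBCCACBBBB ⇒ BB·BB·BB·BB·CAC·BBC·CAC·BB·BB·CAC·CAC·BBC·CAC·BB·BB·BB·BB
    A ↦ BBC
    B ↦ BB
    C ↦ CAC

A->BBC, B->BB, C->CAC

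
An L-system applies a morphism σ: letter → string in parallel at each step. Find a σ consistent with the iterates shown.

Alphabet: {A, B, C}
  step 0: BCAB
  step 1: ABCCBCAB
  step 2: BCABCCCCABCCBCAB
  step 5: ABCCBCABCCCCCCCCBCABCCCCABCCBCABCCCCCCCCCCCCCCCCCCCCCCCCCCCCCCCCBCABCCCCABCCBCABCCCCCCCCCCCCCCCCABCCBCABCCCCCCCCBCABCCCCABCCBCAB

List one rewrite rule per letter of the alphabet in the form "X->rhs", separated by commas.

  step 1 ⇒ step 2: ABCCBCAB ⇒ BC·AB·CC·CC·AB·CC·BC·AB
    A ↦ BC
    B ↦ AB
    C ↦ CC

A->BC, B->AB, C->CC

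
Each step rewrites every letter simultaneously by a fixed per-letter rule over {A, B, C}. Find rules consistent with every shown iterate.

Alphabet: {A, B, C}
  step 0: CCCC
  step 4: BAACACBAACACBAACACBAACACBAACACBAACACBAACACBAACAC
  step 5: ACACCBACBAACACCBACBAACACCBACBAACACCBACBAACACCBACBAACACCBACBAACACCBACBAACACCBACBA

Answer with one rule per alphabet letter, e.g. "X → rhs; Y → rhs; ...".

A->C, B->ACA, C->BA

  step 4 ⇒ step 5: BAACACBAACACBAACACBAACACBAACACBAACACBAACACBAACAC ⇒ ACA·C·C·BA·C·BA·ACA·C·C·BA·C·BA·ACA·C·C·BA·C·BA·ACA·C·C·BA·C·BA·ACA·C·C·BA·C·BA·ACA·C·C·BA·C·BA·ACA·C·C·BA·C·BA·ACA·C·C·BA·C·BA
    A ↦ C
    B ↦ ACA
    C ↦ BA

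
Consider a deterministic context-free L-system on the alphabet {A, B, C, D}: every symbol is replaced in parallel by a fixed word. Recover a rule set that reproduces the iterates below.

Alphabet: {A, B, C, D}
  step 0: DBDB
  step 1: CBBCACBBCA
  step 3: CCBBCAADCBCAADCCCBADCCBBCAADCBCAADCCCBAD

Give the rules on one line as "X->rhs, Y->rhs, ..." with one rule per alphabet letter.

  step 0 ⇒ step 1: DBDB ⇒ CB·BCA·CB·BCA
    B ↦ BCA
    D ↦ CB
    A ↦ C  (constrained at step 1)
    C ↦ AD  (constrained at step 1)

A->C, B->BCA, C->AD, D->CB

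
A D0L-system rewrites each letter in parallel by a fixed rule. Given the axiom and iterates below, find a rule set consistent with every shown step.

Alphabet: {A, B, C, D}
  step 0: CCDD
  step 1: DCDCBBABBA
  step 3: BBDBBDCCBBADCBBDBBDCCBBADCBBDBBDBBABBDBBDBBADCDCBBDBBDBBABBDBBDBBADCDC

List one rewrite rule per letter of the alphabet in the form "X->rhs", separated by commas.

A->CC, B->BBD, C->DC, D->BBA

  step 0 ⇒ step 1: CCDD ⇒ DC·DC·BBA·BBA
    C ↦ DC
    D ↦ BBA
    A ↦ CC  (constrained at step 1)
    B ↦ BBD  (constrained at step 1)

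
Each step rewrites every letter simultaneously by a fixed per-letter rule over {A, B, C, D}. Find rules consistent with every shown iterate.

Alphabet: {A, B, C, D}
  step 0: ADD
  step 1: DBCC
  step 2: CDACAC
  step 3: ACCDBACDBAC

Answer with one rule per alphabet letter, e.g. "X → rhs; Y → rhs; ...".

A->DB, B->D, C->AC, D->C

  step 2 ⇒ step 3: CDACAC ⇒ AC·C·DB·AC·DB·AC
    A ↦ DB
    C ↦ AC
    D ↦ C
  step 1 ⇒ step 2: DBCC ⇒ C·D·AC·AC
    B ↦ D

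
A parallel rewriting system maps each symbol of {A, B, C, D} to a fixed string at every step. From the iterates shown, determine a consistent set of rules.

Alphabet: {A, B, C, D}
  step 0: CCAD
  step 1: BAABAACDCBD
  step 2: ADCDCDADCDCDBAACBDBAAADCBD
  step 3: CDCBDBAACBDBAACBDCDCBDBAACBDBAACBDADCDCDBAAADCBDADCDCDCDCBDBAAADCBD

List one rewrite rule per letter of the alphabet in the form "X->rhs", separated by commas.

A->CD, B->AD, C->BAA, D->CBD

  step 2 ⇒ step 3: ADCDCDADCDCDBAACBDBAAADCBD ⇒ CD·CBD·BAA·CBD·BAA·CBD·CD·CBD·BAA·CBD·BAA·CBD·AD·CD·CD·BAA·AD·CBD·AD·CD·CD·CD·CBD·BAA·AD·CBD
    A ↦ CD
    B ↦ AD
    C ↦ BAA
    D ↦ CBD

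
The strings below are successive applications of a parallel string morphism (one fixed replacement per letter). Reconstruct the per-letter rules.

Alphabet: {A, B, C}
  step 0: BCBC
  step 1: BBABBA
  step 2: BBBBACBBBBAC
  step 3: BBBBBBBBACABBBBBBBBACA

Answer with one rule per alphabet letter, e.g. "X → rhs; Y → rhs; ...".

A->AC, B->BB, C->A

  step 2 ⇒ step 3: BBBBACBBBBAC ⇒ BB·BB·BB·BB·AC·A·BB·BB·BB·BB·AC·A
    A ↦ AC
    B ↦ BB
    C ↦ A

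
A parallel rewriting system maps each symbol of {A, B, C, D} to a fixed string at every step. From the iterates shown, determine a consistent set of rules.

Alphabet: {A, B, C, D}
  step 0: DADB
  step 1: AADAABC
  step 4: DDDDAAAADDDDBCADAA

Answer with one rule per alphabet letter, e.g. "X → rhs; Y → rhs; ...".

A->D, B->BC, C->A, D->AA

  step 0 ⇒ step 1: DADB ⇒ AA·D·AA·BC
    A ↦ D
    B ↦ BC
    D ↦ AA
    C ↦ A  (constrained at step 1)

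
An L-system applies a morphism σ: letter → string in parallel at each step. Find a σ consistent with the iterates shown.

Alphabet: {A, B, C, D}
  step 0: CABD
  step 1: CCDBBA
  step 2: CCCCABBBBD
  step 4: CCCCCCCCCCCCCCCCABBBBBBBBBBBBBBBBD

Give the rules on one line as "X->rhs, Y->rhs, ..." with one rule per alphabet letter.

  step 1 ⇒ step 2: CCDBBA ⇒ CC·CC·A·BB·BB·D
    A ↦ D
    B ↦ BB
    C ↦ CC
    D ↦ A

A->D, B->BB, C->CC, D->A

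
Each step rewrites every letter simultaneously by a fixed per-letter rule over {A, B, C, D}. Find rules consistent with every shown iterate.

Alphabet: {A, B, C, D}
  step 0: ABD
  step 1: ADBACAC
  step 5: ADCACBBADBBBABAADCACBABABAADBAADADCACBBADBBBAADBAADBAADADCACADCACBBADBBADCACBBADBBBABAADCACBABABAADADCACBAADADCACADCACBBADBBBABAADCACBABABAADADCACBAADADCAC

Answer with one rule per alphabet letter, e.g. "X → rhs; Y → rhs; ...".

  step 0 ⇒ step 1: ABD ⇒ AD·BA·CAC
    A ↦ AD
    B ↦ BA
    D ↦ CAC
    C ↦ BB  (constrained at step 1)

A->AD, B->BA, C->BB, D->CAC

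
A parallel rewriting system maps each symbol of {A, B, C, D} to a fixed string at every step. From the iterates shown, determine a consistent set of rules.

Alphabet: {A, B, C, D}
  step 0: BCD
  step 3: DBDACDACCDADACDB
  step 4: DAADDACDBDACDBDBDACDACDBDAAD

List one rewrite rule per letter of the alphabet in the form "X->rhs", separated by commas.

A->C, B->AD, C->DB, D->DA

  step 3 ⇒ step 4: DBDACDACCDADACDB ⇒ DA·AD·DA·C·DB·DA·C·DB·DB·DA·C·DA·C·DB·DA·AD
    A ↦ C
    B ↦ AD
    C ↦ DB
    D ↦ DA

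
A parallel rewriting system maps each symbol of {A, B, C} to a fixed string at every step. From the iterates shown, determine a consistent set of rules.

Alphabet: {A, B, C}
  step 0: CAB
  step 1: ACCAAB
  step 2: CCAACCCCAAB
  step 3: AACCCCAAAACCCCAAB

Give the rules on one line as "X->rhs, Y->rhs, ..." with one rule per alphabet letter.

A->CC, B->AAB, C->A

  step 2 ⇒ step 3: CCAACCCCAAB ⇒ A·A·CC·CC·A·A·A·A·CC·CC·AAB
    A ↦ CC
    B ↦ AAB
    C ↦ A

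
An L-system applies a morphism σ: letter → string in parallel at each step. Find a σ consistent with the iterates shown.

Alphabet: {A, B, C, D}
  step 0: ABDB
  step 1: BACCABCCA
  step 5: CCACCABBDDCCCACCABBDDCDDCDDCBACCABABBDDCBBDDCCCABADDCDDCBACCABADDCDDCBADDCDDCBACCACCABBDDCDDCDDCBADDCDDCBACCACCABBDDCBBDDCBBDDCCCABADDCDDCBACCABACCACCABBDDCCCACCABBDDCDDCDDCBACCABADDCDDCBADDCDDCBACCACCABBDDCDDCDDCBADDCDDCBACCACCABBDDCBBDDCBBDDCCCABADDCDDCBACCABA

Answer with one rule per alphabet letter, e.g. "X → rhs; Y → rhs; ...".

A->BA, B->CCA, C->DDC, D->B

  step 0 ⇒ step 1: ABDB ⇒ BA·CCA·B·CCA
    A ↦ BA
    B ↦ CCA
    D ↦ B
    C ↦ DDC  (constrained at step 1)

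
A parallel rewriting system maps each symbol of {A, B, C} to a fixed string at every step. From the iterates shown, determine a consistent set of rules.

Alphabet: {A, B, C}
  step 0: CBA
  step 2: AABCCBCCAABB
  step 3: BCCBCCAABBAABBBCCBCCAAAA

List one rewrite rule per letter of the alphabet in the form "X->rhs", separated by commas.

  step 2 ⇒ step 3: AABCCBCCAABB ⇒ BCC·BCC·AA·B·B·AA·B·B·BCC·BCC·AA·AA
    A ↦ BCC
    B ↦ AA
    C ↦ B

A->BCC, B->AA, C->B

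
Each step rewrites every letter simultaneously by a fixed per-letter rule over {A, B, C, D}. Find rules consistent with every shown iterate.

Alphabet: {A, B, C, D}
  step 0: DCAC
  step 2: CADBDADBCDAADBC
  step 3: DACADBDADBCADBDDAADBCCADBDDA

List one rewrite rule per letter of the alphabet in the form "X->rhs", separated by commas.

A->C, B->D, C->DA, D->ADB

  step 2 ⇒ step 3: CADBDADBCDAADBC ⇒ DA·C·ADB·D·ADB·C·ADB·D·DA·ADB·C·C·ADB·D·DA
    A ↦ C
    B ↦ D
    C ↦ DA
    D ↦ ADB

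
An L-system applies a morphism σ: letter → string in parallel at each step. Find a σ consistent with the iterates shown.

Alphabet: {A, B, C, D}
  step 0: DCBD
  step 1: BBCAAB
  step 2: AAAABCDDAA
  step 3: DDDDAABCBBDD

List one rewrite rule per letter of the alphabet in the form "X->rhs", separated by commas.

A->D, B->AA, C->BC, D->B

  step 2 ⇒ step 3: AAAABCDDAA ⇒ D·D·D·D·AA·BC·B·B·D·D
    A ↦ D
    B ↦ AA
    C ↦ BC
    D ↦ B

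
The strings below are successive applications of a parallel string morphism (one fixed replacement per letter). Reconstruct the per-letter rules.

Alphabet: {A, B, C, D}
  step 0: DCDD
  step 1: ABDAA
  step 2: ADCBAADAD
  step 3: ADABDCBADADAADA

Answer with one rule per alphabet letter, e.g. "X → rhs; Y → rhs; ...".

  step 2 ⇒ step 3: ADCBAADAD ⇒ AD·A·BD·CB·AD·AD·A·AD·A
    A ↦ AD
    B ↦ CB
    C ↦ BD
    D ↦ A

A->AD, B->CB, C->BD, D->A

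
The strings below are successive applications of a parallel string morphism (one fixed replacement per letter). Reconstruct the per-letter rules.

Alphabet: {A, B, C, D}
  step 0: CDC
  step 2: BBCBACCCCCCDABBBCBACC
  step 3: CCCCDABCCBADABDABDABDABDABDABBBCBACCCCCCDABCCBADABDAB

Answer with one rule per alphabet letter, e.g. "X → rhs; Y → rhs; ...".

A->BA, B->CC, C->DAB, D->BBC

  step 2 ⇒ step 3: BBCBACCCCCCDABBBCBACC ⇒ CC·CC·DAB·CC·BA·DAB·DAB·DAB·DAB·DAB·DAB·BBC·BA·CC·CC·CC·DAB·CC·BA·DAB·DAB
    A ↦ BA
    B ↦ CC
    C ↦ DAB
    D ↦ BBC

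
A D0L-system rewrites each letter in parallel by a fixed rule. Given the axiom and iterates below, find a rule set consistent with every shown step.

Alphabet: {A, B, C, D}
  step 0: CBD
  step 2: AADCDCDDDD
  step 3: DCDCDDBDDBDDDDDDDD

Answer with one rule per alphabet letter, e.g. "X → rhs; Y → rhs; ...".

A->DC, B->AA, C->B, D->DD

  step 2 ⇒ step 3: AADCDCDDDD ⇒ DC·DC·DD·B·DD·B·DD·DD·DD·DD
    A ↦ DC
    C ↦ B
    D ↦ DD
    B ↦ AA  (constrained at step 0)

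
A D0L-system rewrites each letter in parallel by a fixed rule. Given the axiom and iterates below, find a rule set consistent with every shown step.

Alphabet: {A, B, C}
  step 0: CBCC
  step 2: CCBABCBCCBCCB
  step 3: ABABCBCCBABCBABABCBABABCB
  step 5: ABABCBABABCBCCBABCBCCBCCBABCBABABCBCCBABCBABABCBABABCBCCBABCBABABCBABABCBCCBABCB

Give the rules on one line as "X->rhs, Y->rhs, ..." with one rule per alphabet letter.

A->C, B->CB, C->AB

  step 2 ⇒ step 3: CCBABCBCCBCCB ⇒ AB·AB·CB·C·CB·AB·CB·AB·AB·CB·AB·AB·CB
    A ↦ C
    B ↦ CB
    C ↦ AB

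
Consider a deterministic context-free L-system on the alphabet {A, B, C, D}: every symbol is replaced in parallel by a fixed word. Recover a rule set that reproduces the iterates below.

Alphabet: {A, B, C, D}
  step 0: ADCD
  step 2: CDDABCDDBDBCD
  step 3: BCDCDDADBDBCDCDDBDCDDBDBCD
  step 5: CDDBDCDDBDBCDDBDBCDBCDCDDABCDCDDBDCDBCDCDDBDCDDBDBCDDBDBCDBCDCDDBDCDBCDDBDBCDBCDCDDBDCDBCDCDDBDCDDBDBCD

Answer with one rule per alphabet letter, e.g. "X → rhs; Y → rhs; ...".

A->DA, B->DBD, C->B, D->CD

  step 2 ⇒ step 3: CDDABCDDBDBCD ⇒ B·CD·CD·DA·DBD·B·CD·CD·DBD·CD·DBD·B·CD
    A ↦ DA
    B ↦ DBD
    C ↦ B
    D ↦ CD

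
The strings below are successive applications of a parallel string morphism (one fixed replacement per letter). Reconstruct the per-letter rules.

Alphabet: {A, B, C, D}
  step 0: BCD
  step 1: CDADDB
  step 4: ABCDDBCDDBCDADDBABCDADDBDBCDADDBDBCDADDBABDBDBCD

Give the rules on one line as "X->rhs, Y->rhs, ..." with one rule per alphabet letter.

A->AB, B->CD, C->AD, D->DB

  step 0 ⇒ step 1: BCD ⇒ CD·AD·DB
    B ↦ CD
    C ↦ AD
    D ↦ DB
    A ↦ AB  (constrained at step 1)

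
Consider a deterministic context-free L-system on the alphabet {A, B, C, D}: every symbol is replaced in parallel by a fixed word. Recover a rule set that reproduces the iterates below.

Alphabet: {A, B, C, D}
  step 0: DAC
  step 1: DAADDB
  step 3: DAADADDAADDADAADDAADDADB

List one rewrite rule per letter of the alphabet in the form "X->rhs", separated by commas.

  step 0 ⇒ step 1: DAC ⇒ DA·AD·DB
    A ↦ AD
    C ↦ DB
    D ↦ DA
    B ↦ DC  (constrained at step 1)

A->AD, B->DC, C->DB, D->DA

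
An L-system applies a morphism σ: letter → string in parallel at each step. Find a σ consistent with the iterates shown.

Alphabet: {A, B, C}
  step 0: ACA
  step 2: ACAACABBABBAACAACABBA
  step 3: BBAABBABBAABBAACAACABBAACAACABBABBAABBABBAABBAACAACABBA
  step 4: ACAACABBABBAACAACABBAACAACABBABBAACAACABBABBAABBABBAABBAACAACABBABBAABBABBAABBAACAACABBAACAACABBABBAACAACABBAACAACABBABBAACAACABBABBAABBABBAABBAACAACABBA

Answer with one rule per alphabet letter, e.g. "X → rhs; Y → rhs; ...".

  step 3 ⇒ step 4: BBAABBABBAABBAACAACABBAACAACABBABBAABBABBAABBAACAACABBA ⇒ ACA·ACA·BBA·BBA·ACA·ACA·BBA·ACA·ACA·BBA·BBA·ACA·ACA·BBA·BBA·A·BBA·BBA·A·BBA·ACA·ACA·BBA·BBA·A·BBA·BBA·A·BBA·ACA·ACA·BBA·ACA·ACA·BBA·BBA·ACA·ACA·BBA·ACA·ACA·BBA·BBA·ACA·ACA·BBA·BBA·A·BBA·BBA·A·BBA·ACA·ACA·BBA
    A ↦ BBA
    B ↦ ACA
    C ↦ A

A->BBA, B->ACA, C->A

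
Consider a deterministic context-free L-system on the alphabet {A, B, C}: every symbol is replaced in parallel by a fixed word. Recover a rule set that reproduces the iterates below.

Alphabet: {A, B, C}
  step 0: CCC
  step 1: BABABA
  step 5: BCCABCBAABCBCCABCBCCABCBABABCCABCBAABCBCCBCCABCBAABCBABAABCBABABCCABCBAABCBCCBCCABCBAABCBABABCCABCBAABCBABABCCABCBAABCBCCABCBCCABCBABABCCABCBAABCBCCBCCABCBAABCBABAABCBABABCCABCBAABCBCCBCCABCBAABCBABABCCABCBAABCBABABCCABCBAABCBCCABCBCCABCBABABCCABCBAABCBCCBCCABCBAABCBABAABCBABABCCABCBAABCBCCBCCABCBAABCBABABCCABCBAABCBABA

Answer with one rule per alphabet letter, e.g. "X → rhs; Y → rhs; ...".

A->BCC, B->ABC, C->BA

  step 0 ⇒ step 1: CCC ⇒ BA·BA·BA
    C ↦ BA
    A ↦ BCC  (constrained at step 1)
    B ↦ ABC  (constrained at step 1)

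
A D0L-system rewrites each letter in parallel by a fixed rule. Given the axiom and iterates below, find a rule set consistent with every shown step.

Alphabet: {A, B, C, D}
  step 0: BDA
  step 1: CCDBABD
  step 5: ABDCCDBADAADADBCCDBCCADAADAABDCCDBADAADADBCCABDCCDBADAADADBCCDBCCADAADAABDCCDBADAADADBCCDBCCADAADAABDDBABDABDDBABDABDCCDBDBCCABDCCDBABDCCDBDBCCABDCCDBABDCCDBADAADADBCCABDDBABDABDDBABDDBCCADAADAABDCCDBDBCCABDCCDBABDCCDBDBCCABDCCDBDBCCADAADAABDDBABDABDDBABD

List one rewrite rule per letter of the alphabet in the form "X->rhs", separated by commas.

  step 0 ⇒ step 1: BDA ⇒ CC·DB·ABD
    A ↦ ABD
    B ↦ CC
    D ↦ DB
    C ↦ ADA  (constrained at step 1)

A->ABD, B->CC, C->ADA, D->DB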